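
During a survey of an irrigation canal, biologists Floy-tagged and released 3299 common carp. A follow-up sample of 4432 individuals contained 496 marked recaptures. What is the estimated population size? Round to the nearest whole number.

If marked individuals mix randomly, R/C ≈ M/N, giving N ≈ M·C/R.
N = (3299 × 4432) / 496 = 14621168 / 496 ≈ 29478.2 → 29478

N ≈ 29,478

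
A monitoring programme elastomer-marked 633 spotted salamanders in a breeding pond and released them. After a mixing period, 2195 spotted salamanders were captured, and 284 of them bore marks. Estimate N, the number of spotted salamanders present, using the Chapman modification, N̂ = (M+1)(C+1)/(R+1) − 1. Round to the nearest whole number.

N ≈ 4884

N̂ = (633+1)(2195+1)/(284+1) − 1 = 634·2196/285 − 1
= 1392264/285 − 1 ≈ 4885.1 − 1 ≈ 4884.1 → 4884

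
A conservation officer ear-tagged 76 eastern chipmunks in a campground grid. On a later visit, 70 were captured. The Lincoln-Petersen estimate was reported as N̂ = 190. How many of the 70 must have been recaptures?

From N = M·C/R: R = M·C / N = 76·70 / 190 = 5320 / 190 = 28.

R = 28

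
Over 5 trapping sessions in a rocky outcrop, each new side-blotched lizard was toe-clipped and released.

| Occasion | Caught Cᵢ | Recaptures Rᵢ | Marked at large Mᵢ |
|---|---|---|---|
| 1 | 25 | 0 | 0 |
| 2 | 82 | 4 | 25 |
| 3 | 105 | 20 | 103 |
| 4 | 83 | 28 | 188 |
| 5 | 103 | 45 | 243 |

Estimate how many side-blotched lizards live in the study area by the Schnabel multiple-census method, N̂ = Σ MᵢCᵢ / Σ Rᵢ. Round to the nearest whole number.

Σ MᵢCᵢ = 0·25 + 25·82 + 103·105 + 188·83 + 243·103 = 0 + 2050 + 10815 + 15604 + 25029 = 53498
Σ Rᵢ = 0 + 4 + 20 + 28 + 45 = 97
N̂ = 53498 / 97 ≈ 551.5 → 552

N ≈ 552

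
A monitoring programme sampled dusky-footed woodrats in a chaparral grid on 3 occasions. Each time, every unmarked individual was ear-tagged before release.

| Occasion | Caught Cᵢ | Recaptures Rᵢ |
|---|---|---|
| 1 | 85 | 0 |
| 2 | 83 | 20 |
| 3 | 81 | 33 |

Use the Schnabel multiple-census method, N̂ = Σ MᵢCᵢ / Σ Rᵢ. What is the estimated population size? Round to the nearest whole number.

N ≈ 359

Marked at large before each occasion: Mᵢ = Σⱼ<ᵢ (Cⱼ − Rⱼ) → M1=0, M2=85, M3=148
Σ MᵢCᵢ = 0·85 + 85·83 + 148·81 = 0 + 7055 + 11988 = 19043
Σ Rᵢ = 0 + 20 + 33 = 53
N̂ = 19043 / 53 ≈ 359.3 → 359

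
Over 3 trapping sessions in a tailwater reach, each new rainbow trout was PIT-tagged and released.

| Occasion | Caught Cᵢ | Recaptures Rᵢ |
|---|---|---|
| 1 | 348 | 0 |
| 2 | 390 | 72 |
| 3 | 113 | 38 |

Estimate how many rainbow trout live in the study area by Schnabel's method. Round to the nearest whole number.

N ≈ 1918

Marked at large before each occasion: Mᵢ = Σⱼ<ᵢ (Cⱼ − Rⱼ) → M1=0, M2=348, M3=666
Σ MᵢCᵢ = 0·348 + 348·390 + 666·113 = 0 + 135720 + 75258 = 210978
Σ Rᵢ = 0 + 72 + 38 = 110
N̂ = 210978 / 110 ≈ 1918.0 → 1918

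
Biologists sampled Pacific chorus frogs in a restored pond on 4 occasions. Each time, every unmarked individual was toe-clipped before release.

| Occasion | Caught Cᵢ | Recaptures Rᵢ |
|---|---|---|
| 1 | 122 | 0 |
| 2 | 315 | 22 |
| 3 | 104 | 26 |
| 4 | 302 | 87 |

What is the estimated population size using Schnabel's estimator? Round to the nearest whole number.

Marked at large before each occasion: Mᵢ = Σⱼ<ᵢ (Cⱼ − Rⱼ) → M1=0, M2=122, M3=415, M4=493
Σ MᵢCᵢ = 0·122 + 122·315 + 415·104 + 493·302 = 0 + 38430 + 43160 + 148886 = 230476
Σ Rᵢ = 0 + 22 + 26 + 87 = 135
N̂ = 230476 / 135 ≈ 1707.2 → 1707

N ≈ 1707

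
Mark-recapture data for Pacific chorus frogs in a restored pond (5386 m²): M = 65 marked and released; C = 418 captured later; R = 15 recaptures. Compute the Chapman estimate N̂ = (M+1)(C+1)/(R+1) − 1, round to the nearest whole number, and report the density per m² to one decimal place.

N̂ = 66·419/16 − 1 = 27654/16 − 1 ≈ 1727.4 → 1727
Density = N̂ / area = 1727 / 5386 ≈ 0.32 → 0.3 per m²

density ≈ 0.3 Pacific chorus frogs per m²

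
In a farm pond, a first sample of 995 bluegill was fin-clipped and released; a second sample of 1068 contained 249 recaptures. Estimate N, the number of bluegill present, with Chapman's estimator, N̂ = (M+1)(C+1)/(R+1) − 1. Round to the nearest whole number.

N ≈ 4258

N̂ = (995+1)(1068+1)/(249+1) − 1 = 996·1069/250 − 1
= 1064724/250 − 1 ≈ 4258.9 − 1 ≈ 4257.9 → 4258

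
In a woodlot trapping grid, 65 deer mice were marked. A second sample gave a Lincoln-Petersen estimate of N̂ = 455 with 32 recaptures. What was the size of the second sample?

From N = M·C/R: C = N·R / M = 455·32 / 65 = 14560 / 65 = 224.

C = 224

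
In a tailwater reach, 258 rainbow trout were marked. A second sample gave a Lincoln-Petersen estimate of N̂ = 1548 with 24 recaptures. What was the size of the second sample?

From N = M·C/R: C = N·R / M = 1548·24 / 258 = 37152 / 258 = 144.

C = 144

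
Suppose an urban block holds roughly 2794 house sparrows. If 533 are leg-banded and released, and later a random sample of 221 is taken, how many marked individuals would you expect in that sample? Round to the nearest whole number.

The marked fraction of the population is 533/2794, so in a sample of 221 expect C·(M/N) marked.
E[R] = 533 × 221 / 2794 = 117793 / 2794 ≈ 42.2 → 42

expected recaptures ≈ 42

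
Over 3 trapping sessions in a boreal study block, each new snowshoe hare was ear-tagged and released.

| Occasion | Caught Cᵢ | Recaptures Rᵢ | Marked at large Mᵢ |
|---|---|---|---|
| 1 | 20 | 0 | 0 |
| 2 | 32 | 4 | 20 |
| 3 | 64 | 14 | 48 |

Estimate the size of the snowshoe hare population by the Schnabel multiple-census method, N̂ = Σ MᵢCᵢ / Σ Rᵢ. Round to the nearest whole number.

N ≈ 206

Σ MᵢCᵢ = 0·20 + 20·32 + 48·64 = 0 + 640 + 3072 = 3712
Σ Rᵢ = 0 + 4 + 14 = 18
N̂ = 3712 / 18 ≈ 206.2 → 206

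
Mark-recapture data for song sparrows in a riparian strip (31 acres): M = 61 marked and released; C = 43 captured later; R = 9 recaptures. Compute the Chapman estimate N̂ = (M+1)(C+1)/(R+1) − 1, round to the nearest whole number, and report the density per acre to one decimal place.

density ≈ 8.8 song sparrows per acre

N̂ = 62·44/10 − 1 = 2728/10 − 1 ≈ 271.8 → 272
Density = N̂ / area = 272 / 31 ≈ 8.77 → 8.8 per acre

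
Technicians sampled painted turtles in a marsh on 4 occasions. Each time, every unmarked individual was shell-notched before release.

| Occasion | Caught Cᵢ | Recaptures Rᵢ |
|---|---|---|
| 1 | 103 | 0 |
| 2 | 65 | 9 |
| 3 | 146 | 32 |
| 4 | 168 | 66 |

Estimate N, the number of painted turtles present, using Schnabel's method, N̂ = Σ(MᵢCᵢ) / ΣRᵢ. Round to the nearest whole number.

Marked at large before each occasion: Mᵢ = Σⱼ<ᵢ (Cⱼ − Rⱼ) → M1=0, M2=103, M3=159, M4=273
Σ MᵢCᵢ = 0·103 + 103·65 + 159·146 + 273·168 = 0 + 6695 + 23214 + 45864 = 75773
Σ Rᵢ = 0 + 9 + 32 + 66 = 107
N̂ = 75773 / 107 ≈ 708.2 → 708

N ≈ 708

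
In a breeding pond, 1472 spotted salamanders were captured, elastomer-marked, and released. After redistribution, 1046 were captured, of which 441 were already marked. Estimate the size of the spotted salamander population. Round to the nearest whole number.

N = (1472 × 1046) / 441 = 1539712 / 441 ≈ 3491.4 → 3491

N ≈ 3491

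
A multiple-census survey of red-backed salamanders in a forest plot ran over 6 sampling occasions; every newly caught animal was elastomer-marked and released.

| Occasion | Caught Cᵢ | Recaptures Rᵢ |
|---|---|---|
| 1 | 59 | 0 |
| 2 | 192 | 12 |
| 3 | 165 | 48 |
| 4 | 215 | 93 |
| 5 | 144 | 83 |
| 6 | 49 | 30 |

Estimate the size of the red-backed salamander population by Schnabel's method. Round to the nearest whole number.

N ≈ 837

Marked at large before each occasion: Mᵢ = Σⱼ<ᵢ (Cⱼ − Rⱼ) → M1=0, M2=59, M3=239, M4=356, M5=478, M6=539
Σ MᵢCᵢ = 0·59 + 59·192 + 239·165 + 356·215 + 478·144 + 539·49 = 0 + 11328 + 39435 + 76540 + 68832 + 26411 = 222546
Σ Rᵢ = 0 + 12 + 48 + 93 + 83 + 30 = 266
N̂ = 222546 / 266 ≈ 836.6 → 837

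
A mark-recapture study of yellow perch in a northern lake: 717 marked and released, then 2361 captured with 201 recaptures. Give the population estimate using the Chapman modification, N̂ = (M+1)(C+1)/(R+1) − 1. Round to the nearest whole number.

N ≈ 8395

N̂ = (717+1)(2361+1)/(201+1) − 1 = 718·2362/202 − 1
= 1695916/202 − 1 ≈ 8395.6 − 1 ≈ 8394.6 → 8395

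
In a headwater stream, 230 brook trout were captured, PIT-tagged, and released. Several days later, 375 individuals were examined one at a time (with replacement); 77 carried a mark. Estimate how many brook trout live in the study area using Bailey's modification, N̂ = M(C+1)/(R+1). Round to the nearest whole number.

N̂ = 230·(375+1)/(77+1) = 230·376/78 = 86480/78 ≈ 1108.7 → 1109

N ≈ 1109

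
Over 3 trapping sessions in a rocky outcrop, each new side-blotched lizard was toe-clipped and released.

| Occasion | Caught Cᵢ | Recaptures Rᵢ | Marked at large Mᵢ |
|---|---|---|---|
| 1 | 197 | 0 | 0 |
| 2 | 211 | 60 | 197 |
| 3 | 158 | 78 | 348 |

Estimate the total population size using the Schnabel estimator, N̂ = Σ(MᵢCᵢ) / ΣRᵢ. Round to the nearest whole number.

N ≈ 700

Σ MᵢCᵢ = 0·197 + 197·211 + 348·158 = 0 + 41567 + 54984 = 96551
Σ Rᵢ = 0 + 60 + 78 = 138
N̂ = 96551 / 138 ≈ 699.6 → 700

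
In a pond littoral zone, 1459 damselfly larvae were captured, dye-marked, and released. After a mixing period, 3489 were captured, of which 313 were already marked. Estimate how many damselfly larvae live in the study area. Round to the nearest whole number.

If marked individuals mix randomly, R/C ≈ M/N, giving N ≈ M·C/R.
N = (1459 × 3489) / 313 = 5090451 / 313 ≈ 16263.4 → 16263

N ≈ 16,263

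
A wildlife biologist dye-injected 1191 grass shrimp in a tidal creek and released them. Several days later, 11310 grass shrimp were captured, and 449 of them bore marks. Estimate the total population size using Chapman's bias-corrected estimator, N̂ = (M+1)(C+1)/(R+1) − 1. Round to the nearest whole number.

N ≈ 29,961

N̂ = (1191+1)(11310+1)/(449+1) − 1 = 1192·11311/450 − 1
= 13482712/450 − 1 ≈ 29961.6 − 1 ≈ 29960.6 → 29961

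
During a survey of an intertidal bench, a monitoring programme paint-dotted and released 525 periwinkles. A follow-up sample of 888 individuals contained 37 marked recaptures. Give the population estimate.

N = 12,600

N = (525 × 888) / 37 = 466200 / 37 = 12600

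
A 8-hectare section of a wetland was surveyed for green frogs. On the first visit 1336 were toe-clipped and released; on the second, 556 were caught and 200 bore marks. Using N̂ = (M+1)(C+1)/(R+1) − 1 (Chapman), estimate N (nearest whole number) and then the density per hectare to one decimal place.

N̂ = 1337·557/201 − 1 = 744709/201 − 1 ≈ 3704.0 → 3704
Density = N̂ / area = 3704 / 8 = 463.0 per hectare

density ≈ 463.0 green frogs per hectare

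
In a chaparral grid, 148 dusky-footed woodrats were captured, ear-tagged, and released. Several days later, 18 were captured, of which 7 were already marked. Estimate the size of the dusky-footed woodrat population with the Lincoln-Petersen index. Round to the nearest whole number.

N ≈ 381

The marked fraction in the recapture sample should equal the marked fraction in the population: 7/18 = 148/N.
N = (148 × 18) / 7 = 2664 / 7 ≈ 380.6 → 381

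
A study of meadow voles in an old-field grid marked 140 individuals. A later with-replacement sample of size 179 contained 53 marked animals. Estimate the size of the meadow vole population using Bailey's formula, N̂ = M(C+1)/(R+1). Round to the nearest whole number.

N ≈ 467

N̂ = 140·(179+1)/(53+1) = 140·180/54 = 25200/54 ≈ 466.7 → 467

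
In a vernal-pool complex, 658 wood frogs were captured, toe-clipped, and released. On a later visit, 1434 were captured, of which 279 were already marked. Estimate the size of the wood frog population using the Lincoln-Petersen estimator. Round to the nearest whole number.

N = (658 × 1434) / 279 = 943572 / 279 ≈ 3382.0 → 3382

N ≈ 3382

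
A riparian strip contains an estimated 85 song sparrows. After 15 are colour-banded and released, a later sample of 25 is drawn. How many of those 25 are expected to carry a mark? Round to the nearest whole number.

Expected recaptures E[R] = M·C / N.
E[R] = 15 × 25 / 85 = 375 / 85 ≈ 4.4 → 4

expected recaptures ≈ 4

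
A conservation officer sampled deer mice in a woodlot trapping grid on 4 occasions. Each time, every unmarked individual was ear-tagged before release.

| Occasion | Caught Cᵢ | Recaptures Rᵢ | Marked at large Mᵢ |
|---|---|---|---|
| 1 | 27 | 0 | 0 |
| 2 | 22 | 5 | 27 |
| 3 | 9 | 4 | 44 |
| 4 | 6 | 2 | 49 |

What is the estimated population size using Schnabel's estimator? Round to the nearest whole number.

N ≈ 117

Σ MᵢCᵢ = 0·27 + 27·22 + 44·9 + 49·6 = 0 + 594 + 396 + 294 = 1284
Σ Rᵢ = 0 + 5 + 4 + 2 = 11
N̂ = 1284 / 11 ≈ 116.7 → 117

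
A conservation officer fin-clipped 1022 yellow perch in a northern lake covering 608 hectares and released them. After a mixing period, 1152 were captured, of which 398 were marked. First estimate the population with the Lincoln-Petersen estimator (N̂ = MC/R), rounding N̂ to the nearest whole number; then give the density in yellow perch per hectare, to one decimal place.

density ≈ 4.9 yellow perch per hectare

N̂ = 1022·1152/398 = 1177344/398 ≈ 2958.2 → 2958
Density = N̂ / area = 2958 / 608 ≈ 4.87 → 4.9 per hectare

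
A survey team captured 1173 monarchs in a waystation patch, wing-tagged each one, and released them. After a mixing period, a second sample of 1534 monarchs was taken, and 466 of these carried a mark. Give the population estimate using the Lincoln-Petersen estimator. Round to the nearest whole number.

N = (1173 × 1534) / 466 = 1799382 / 466 ≈ 3861.3 → 3861

N ≈ 3861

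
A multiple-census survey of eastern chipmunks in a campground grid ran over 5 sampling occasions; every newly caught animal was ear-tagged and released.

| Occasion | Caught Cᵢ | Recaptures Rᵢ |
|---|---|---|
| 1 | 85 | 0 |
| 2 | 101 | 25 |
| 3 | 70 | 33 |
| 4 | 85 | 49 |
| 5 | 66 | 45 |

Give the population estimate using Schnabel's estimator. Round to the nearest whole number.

Marked at large before each occasion: Mᵢ = Σⱼ<ᵢ (Cⱼ − Rⱼ) → M1=0, M2=85, M3=161, M4=198, M5=234
Σ MᵢCᵢ = 0·85 + 85·101 + 161·70 + 198·85 + 234·66 = 0 + 8585 + 11270 + 16830 + 15444 = 52129
Σ Rᵢ = 0 + 25 + 33 + 49 + 45 = 152
N̂ = 52129 / 152 ≈ 343.0 → 343

N ≈ 343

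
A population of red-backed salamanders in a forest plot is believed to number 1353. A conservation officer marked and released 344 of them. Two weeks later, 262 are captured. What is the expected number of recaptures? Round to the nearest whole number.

expected recaptures ≈ 67

The marked fraction of the population is 344/1353, so in a sample of 262 expect C·(M/N) marked.
E[R] = 344 × 262 / 1353 = 90128 / 1353 ≈ 66.6 → 67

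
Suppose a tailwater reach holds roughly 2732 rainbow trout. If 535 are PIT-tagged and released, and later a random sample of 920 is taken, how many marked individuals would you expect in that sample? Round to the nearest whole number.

expected recaptures ≈ 180

Expected recaptures E[R] = M·C / N.
E[R] = 535 × 920 / 2732 = 492200 / 2732 ≈ 180.2 → 180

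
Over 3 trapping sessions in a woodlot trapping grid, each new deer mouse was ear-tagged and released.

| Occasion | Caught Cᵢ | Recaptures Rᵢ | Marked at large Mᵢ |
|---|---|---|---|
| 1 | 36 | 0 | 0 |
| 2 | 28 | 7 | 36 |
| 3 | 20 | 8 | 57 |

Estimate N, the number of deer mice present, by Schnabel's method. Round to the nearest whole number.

N ≈ 143

Σ MᵢCᵢ = 0·36 + 36·28 + 57·20 = 0 + 1008 + 1140 = 2148
Σ Rᵢ = 0 + 7 + 8 = 15
N̂ = 2148 / 15 ≈ 143.2 → 143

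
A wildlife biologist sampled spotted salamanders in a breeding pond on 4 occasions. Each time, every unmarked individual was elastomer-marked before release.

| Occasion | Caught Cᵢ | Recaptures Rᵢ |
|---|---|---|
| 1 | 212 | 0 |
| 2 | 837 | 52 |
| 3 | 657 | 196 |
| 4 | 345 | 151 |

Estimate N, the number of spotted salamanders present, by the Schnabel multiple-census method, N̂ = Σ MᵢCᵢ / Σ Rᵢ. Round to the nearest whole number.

Marked at large before each occasion: Mᵢ = Σⱼ<ᵢ (Cⱼ − Rⱼ) → M1=0, M2=212, M3=997, M4=1458
Σ MᵢCᵢ = 0·212 + 212·837 + 997·657 + 1458·345 = 0 + 177444 + 655029 + 503010 = 1335483
Σ Rᵢ = 0 + 52 + 196 + 151 = 399
N̂ = 1335483 / 399 ≈ 3347.1 → 3347

N ≈ 3347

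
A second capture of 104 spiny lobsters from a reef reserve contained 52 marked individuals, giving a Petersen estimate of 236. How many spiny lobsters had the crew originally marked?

M = 118

From N = M·C/R: M = N·R / C = 236·52 / 104 = 12272 / 104 = 118.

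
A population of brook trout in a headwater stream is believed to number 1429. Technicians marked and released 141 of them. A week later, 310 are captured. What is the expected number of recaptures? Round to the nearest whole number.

expected recaptures ≈ 31

The marked fraction of the population is 141/1429, so in a sample of 310 expect C·(M/N) marked.
E[R] = 141 × 310 / 1429 = 43710 / 1429 ≈ 30.6 → 31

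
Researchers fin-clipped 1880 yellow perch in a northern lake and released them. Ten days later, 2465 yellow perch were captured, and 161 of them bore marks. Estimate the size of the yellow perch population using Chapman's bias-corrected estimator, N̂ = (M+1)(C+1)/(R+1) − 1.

N = 28,632

N̂ = (1880+1)(2465+1)/(161+1) − 1 = 1881·2466/162 − 1
= 4638546/162 − 1 = 28633 − 1 = 28632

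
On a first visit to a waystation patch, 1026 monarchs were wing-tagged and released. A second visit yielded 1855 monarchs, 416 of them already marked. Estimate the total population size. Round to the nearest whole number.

N ≈ 4575

N = (1026 × 1855) / 416 = 1903230 / 416 ≈ 4575.1 → 4575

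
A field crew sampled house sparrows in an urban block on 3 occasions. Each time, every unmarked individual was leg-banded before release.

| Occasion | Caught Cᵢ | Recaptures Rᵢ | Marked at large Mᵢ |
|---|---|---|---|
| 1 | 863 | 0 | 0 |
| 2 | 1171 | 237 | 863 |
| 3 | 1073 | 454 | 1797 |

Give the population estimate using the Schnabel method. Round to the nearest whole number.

Σ MᵢCᵢ = 0·863 + 863·1171 + 1797·1073 = 0 + 1010573 + 1928181 = 2938754
Σ Rᵢ = 0 + 237 + 454 = 691
N̂ = 2938754 / 691 ≈ 4252.9 → 4253

N ≈ 4253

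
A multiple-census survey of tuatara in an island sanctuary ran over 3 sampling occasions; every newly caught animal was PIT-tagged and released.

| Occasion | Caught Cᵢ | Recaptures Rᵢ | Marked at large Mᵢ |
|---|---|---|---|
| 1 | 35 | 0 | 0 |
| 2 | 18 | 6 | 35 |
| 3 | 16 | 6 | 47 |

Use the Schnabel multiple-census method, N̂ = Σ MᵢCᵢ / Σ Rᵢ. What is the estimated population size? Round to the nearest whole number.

N ≈ 115

Σ MᵢCᵢ = 0·35 + 35·18 + 47·16 = 0 + 630 + 752 = 1382
Σ Rᵢ = 0 + 6 + 6 = 12
N̂ = 1382 / 12 ≈ 115.2 → 115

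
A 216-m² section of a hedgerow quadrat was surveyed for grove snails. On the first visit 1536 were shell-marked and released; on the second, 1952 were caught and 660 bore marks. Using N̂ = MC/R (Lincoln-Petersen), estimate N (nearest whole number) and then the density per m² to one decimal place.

N̂ = 1536·1952/660 = 2998272/660 ≈ 4542.8 → 4543
Density = N̂ / area = 4543 / 216 ≈ 21.03 → 21.0 per m²

density ≈ 21.0 grove snails per m²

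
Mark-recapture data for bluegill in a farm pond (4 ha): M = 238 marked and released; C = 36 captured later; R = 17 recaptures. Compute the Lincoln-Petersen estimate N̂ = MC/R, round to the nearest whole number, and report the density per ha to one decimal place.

density ≈ 126.0 bluegill per ha

N̂ = 238·36/17 = 8568/17 = 504
Density = N̂ / area = 504 / 4 = 126.0 per ha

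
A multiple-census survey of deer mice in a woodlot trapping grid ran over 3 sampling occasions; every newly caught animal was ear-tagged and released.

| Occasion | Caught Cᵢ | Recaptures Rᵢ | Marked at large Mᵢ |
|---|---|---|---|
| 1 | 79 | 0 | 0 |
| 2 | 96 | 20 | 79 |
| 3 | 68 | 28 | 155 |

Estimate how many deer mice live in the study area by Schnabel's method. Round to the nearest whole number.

N ≈ 378

Σ MᵢCᵢ = 0·79 + 79·96 + 155·68 = 0 + 7584 + 10540 = 18124
Σ Rᵢ = 0 + 20 + 28 = 48
N̂ = 18124 / 48 ≈ 377.6 → 378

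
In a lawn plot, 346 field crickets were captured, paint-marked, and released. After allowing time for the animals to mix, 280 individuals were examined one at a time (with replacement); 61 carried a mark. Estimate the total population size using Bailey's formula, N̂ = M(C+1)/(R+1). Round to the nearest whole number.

N ≈ 1568

N̂ = 346·(280+1)/(61+1) = 346·281/62 = 97226/62 ≈ 1568.2 → 1568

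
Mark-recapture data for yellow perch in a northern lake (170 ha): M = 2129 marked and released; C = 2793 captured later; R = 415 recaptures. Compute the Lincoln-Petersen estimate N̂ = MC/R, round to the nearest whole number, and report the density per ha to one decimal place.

N̂ = 2129·2793/415 = 5946297/415 ≈ 14328.4 → 14328
Density = N̂ / area = 14328 / 170 ≈ 84.28 → 84.3 per ha

density ≈ 84.3 yellow perch per ha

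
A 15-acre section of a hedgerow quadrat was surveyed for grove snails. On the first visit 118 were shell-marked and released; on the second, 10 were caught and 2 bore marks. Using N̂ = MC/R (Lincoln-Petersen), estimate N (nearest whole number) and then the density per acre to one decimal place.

density ≈ 39.3 grove snails per acre

N̂ = 118·10/2 = 1180/2 = 590
Density = N̂ / area = 590 / 15 ≈ 39.33 → 39.3 per acre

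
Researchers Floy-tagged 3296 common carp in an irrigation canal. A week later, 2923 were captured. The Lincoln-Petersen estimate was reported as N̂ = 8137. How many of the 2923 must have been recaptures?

From N = M·C/R: R = M·C / N = 3296·2923 / 8137 = 9634208 / 8137 = 1184.

R = 1184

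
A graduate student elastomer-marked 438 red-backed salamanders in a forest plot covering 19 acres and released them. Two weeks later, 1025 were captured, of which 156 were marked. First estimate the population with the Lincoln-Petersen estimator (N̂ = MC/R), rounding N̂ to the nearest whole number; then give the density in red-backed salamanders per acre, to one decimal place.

N̂ = 438·1025/156 = 448950/156 ≈ 2877.9 → 2878
Density = N̂ / area = 2878 / 19 ≈ 151.47 → 151.5 per acre

density ≈ 151.5 red-backed salamanders per acre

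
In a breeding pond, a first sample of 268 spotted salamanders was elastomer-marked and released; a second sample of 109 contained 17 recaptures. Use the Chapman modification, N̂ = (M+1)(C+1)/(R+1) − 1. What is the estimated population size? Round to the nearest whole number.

N ≈ 1643

N̂ = (268+1)(109+1)/(17+1) − 1 = 269·110/18 − 1
= 29590/18 − 1 ≈ 1643.9 − 1 ≈ 1642.9 → 1643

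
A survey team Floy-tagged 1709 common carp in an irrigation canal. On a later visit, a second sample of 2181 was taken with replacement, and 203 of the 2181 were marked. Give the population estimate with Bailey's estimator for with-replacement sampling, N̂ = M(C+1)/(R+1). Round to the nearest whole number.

N̂ = 1709·(2181+1)/(203+1) = 1709·2182/204 = 3729038/204 ≈ 18279.6 → 18280

N ≈ 18,280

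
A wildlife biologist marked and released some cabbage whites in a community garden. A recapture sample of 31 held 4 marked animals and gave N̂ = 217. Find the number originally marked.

M = 28

From N = M·C/R: M = N·R / C = 217·4 / 31 = 868 / 31 = 28.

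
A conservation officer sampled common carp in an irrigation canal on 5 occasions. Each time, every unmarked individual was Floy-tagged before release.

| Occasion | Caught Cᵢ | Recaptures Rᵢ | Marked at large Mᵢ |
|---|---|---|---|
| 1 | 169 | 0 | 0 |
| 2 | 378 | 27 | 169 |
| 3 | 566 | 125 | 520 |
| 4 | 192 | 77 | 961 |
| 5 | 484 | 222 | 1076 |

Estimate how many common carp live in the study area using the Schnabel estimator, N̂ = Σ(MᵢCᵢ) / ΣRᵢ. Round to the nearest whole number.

N ≈ 2358

Σ MᵢCᵢ = 0·169 + 169·378 + 520·566 + 961·192 + 1076·484 = 0 + 63882 + 294320 + 184512 + 520784 = 1063498
Σ Rᵢ = 0 + 27 + 125 + 77 + 222 = 451
N̂ = 1063498 / 451 ≈ 2358.1 → 2358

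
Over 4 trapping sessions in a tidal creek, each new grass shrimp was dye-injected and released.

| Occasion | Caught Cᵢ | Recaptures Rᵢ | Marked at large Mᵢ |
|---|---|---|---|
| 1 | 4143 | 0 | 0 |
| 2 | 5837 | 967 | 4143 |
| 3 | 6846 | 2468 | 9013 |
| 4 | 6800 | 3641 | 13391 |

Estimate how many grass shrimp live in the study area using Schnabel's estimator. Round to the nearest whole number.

N ≈ 25,006

Σ MᵢCᵢ = 0·4143 + 4143·5837 + 9013·6846 + 13391·6800 = 0 + 24182691 + 61702998 + 91058800 = 176944489
Σ Rᵢ = 0 + 967 + 2468 + 3641 = 7076
N̂ = 176944489 / 7076 ≈ 25006.3 → 25006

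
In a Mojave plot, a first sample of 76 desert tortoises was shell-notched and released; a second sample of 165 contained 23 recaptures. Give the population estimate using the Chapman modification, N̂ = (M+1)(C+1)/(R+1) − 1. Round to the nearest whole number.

N ≈ 532

N̂ = (76+1)(165+1)/(23+1) − 1 = 77·166/24 − 1
= 12782/24 − 1 ≈ 532.6 − 1 ≈ 531.6 → 532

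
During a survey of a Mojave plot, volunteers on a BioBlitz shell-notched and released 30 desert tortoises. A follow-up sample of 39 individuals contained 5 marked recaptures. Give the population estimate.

N = 234

Lincoln-Petersen assumes M/N = R/C, so N = M·C / R.
N = (30 × 39) / 5 = 1170 / 5 = 234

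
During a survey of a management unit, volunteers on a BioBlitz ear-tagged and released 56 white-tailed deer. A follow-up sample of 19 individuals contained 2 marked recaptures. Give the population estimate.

The marked fraction in the recapture sample should equal the marked fraction in the population: 2/19 = 56/N.
N = (56 × 19) / 2 = 1064 / 2 = 532

N = 532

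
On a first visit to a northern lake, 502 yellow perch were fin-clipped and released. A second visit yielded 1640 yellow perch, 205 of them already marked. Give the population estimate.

Lincoln-Petersen assumes M/N = R/C, so N = M·C / R.
N = (502 × 1640) / 205 = 823280 / 205 = 4016

N = 4016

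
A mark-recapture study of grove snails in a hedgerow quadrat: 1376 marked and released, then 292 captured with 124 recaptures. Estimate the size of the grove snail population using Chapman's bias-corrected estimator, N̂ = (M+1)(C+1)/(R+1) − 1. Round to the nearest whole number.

N̂ = (1376+1)(292+1)/(124+1) − 1 = 1377·293/125 − 1
= 403461/125 − 1 ≈ 3227.7 − 1 ≈ 3226.7 → 3227

N ≈ 3227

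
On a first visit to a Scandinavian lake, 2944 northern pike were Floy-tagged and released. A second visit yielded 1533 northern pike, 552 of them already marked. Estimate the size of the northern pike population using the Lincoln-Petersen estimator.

N = (2944 × 1533) / 552 = 4513152 / 552 = 8176

N = 8176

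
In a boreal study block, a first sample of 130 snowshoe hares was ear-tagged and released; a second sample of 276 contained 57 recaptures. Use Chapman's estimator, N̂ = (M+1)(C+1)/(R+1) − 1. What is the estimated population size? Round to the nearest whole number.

N ≈ 625

N̂ = (130+1)(276+1)/(57+1) − 1 = 131·277/58 − 1
= 36287/58 − 1 ≈ 625.6 − 1 ≈ 624.6 → 625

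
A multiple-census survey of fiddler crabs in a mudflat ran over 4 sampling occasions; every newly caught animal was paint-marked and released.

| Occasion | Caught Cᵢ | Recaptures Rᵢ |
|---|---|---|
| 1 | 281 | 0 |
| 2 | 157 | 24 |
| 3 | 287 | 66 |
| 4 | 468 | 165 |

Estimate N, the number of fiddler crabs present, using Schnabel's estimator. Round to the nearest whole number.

Marked at large before each occasion: Mᵢ = Σⱼ<ᵢ (Cⱼ − Rⱼ) → M1=0, M2=281, M3=414, M4=635
Σ MᵢCᵢ = 0·281 + 281·157 + 414·287 + 635·468 = 0 + 44117 + 118818 + 297180 = 460115
Σ Rᵢ = 0 + 24 + 66 + 165 = 255
N̂ = 460115 / 255 ≈ 1804.4 → 1804

N ≈ 1804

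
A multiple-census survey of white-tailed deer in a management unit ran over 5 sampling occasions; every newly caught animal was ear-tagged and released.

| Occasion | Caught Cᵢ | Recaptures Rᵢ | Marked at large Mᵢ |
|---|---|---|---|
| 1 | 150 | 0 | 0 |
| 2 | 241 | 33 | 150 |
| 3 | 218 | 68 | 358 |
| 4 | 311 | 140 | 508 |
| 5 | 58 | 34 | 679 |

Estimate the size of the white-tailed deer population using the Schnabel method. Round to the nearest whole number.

Σ MᵢCᵢ = 0·150 + 150·241 + 358·218 + 508·311 + 679·58 = 0 + 36150 + 78044 + 157988 + 39382 = 311564
Σ Rᵢ = 0 + 33 + 68 + 140 + 34 = 275
N̂ = 311564 / 275 ≈ 1133.0 → 1133

N ≈ 1133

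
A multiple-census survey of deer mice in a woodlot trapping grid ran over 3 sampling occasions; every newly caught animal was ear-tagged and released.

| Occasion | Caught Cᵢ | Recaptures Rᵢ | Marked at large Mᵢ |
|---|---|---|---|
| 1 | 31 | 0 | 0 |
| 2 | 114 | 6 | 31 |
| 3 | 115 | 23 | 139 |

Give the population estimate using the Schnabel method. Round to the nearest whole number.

N ≈ 673

Σ MᵢCᵢ = 0·31 + 31·114 + 139·115 = 0 + 3534 + 15985 = 19519
Σ Rᵢ = 0 + 6 + 23 = 29
N̂ = 19519 / 29 ≈ 673.1 → 673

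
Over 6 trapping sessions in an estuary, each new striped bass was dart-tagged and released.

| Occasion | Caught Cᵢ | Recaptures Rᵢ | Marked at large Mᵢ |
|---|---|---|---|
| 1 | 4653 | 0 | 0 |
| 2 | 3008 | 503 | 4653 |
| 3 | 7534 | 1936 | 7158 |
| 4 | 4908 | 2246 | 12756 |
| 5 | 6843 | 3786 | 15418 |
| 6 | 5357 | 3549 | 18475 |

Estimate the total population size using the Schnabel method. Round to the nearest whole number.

Σ MᵢCᵢ = 0·4653 + 4653·3008 + 7158·7534 + 12756·4908 + 15418·6843 + 18475·5357 = 0 + 13996224 + 53928372 + 62606448 + 105505374 + 98970575 = 335006993
Σ Rᵢ = 0 + 503 + 1936 + 2246 + 3786 + 3549 = 12020
N̂ = 335006993 / 12020 ≈ 27870.8 → 27871

N ≈ 27,871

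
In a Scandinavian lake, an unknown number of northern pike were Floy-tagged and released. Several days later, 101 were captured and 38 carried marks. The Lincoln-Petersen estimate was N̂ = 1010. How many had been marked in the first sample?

M = 380

From N = M·C/R: M = N·R / C = 1010·38 / 101 = 38380 / 101 = 380.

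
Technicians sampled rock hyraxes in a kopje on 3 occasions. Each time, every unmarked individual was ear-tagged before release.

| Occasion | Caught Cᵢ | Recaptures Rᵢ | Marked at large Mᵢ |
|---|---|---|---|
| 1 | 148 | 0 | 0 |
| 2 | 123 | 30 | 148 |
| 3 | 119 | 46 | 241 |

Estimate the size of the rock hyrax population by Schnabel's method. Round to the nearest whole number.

N ≈ 617

Σ MᵢCᵢ = 0·148 + 148·123 + 241·119 = 0 + 18204 + 28679 = 46883
Σ Rᵢ = 0 + 30 + 46 = 76
N̂ = 46883 / 76 ≈ 616.9 → 617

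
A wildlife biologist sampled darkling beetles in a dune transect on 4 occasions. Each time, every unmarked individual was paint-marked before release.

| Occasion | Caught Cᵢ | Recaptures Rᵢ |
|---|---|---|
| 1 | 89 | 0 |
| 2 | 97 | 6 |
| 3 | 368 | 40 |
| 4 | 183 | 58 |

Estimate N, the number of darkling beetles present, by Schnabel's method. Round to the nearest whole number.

N ≈ 1614

Marked at large before each occasion: Mᵢ = Σⱼ<ᵢ (Cⱼ − Rⱼ) → M1=0, M2=89, M3=180, M4=508
Σ MᵢCᵢ = 0·89 + 89·97 + 180·368 + 508·183 = 0 + 8633 + 66240 + 92964 = 167837
Σ Rᵢ = 0 + 6 + 40 + 58 = 104
N̂ = 167837 / 104 ≈ 1613.8 → 1614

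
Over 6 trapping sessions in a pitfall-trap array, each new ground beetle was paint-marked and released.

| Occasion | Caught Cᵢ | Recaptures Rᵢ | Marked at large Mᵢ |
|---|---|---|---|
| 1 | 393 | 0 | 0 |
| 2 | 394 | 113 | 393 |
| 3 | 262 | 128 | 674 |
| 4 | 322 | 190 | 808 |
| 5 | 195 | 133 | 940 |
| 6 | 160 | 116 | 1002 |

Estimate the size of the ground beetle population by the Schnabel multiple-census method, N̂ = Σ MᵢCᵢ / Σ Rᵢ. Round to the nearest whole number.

N ≈ 1375

Σ MᵢCᵢ = 0·393 + 393·394 + 674·262 + 808·322 + 940·195 + 1002·160 = 0 + 154842 + 176588 + 260176 + 183300 + 160320 = 935226
Σ Rᵢ = 0 + 113 + 128 + 190 + 133 + 116 = 680
N̂ = 935226 / 680 ≈ 1375.3 → 1375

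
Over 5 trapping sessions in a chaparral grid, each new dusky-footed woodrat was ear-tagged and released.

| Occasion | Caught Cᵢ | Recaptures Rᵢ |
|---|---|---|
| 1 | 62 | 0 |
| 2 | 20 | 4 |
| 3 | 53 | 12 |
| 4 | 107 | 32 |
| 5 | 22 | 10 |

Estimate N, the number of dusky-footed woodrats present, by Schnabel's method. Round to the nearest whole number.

Marked at large before each occasion: Mᵢ = Σⱼ<ᵢ (Cⱼ − Rⱼ) → M1=0, M2=62, M3=78, M4=119, M5=194
Σ MᵢCᵢ = 0·62 + 62·20 + 78·53 + 119·107 + 194·22 = 0 + 1240 + 4134 + 12733 + 4268 = 22375
Σ Rᵢ = 0 + 4 + 12 + 32 + 10 = 58
N̂ = 22375 / 58 ≈ 385.8 → 386

N ≈ 386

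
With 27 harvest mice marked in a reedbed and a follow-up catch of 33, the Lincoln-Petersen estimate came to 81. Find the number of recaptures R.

From N = M·C/R: R = M·C / N = 27·33 / 81 = 891 / 81 = 11.

R = 11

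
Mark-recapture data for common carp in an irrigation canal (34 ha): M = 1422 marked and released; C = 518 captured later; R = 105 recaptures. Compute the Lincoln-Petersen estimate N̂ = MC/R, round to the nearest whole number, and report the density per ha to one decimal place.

N̂ = 1422·518/105 = 736596/105 ≈ 7015.2 → 7015
Density = N̂ / area = 7015 / 34 ≈ 206.32 → 206.3 per ha

density ≈ 206.3 common carp per ha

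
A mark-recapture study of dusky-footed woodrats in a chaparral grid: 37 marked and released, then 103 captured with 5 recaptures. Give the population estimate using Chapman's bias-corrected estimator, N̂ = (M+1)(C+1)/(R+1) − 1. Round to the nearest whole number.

N ≈ 658

N̂ = (37+1)(103+1)/(5+1) − 1 = 38·104/6 − 1
= 3952/6 − 1 ≈ 658.7 − 1 ≈ 657.7 → 658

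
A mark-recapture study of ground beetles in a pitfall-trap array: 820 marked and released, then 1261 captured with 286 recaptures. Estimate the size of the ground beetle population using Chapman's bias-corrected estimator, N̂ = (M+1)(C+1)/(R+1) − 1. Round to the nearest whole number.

N̂ = (820+1)(1261+1)/(286+1) − 1 = 821·1262/287 − 1
= 1036102/287 − 1 ≈ 3610.1 − 1 ≈ 3609.1 → 3609

N ≈ 3609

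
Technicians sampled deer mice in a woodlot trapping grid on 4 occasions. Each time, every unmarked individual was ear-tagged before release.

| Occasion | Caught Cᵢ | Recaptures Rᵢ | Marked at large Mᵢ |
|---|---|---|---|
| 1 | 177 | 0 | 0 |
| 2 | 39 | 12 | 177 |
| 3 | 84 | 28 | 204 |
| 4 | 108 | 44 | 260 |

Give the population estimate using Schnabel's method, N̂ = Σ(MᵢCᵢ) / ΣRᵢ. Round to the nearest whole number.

N ≈ 620

Σ MᵢCᵢ = 0·177 + 177·39 + 204·84 + 260·108 = 0 + 6903 + 17136 + 28080 = 52119
Σ Rᵢ = 0 + 12 + 28 + 44 = 84
N̂ = 52119 / 84 ≈ 620.46 → 620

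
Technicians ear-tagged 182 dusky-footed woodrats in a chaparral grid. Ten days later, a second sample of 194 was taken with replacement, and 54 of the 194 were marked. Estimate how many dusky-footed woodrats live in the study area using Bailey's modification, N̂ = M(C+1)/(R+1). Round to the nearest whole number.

N̂ = 182·(194+1)/(54+1) = 182·195/55 = 35490/55 ≈ 645.3 → 645

N ≈ 645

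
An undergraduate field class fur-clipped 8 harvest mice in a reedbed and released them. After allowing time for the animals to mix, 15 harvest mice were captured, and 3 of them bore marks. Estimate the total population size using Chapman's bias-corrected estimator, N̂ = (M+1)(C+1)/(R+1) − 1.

N̂ = (8+1)(15+1)/(3+1) − 1 = 9·16/4 − 1
= 144/4 − 1 = 36 − 1 = 35

N = 35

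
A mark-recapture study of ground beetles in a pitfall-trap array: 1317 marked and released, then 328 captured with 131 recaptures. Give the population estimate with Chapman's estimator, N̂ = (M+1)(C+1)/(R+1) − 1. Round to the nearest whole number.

N̂ = (1317+1)(328+1)/(131+1) − 1 = 1318·329/132 − 1
= 433622/132 − 1 ≈ 3285.0 − 1 ≈ 3284.0 → 3284

N ≈ 3284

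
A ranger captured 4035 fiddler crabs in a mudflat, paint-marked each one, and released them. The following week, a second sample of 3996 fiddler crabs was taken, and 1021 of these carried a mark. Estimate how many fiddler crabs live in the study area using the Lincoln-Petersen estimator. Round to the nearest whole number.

N = (4035 × 3996) / 1021 = 16123860 / 1021 ≈ 15792.2 → 15792

N ≈ 15,792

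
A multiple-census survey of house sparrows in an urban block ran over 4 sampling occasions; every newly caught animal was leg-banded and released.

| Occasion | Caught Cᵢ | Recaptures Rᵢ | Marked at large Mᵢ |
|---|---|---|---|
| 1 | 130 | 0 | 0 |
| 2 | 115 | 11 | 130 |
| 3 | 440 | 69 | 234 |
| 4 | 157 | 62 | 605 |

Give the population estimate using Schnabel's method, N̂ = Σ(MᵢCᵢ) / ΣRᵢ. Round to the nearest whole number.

Σ MᵢCᵢ = 0·130 + 130·115 + 234·440 + 605·157 = 0 + 14950 + 102960 + 94985 = 212895
Σ Rᵢ = 0 + 11 + 69 + 62 = 142
N̂ = 212895 / 142 ≈ 1499.3 → 1499

N ≈ 1499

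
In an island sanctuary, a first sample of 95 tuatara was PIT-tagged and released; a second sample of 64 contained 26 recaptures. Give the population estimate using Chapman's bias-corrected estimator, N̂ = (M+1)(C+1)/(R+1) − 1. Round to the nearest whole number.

N̂ = (95+1)(64+1)/(26+1) − 1 = 96·65/27 − 1
= 6240/27 − 1 ≈ 231.1 − 1 ≈ 230.1 → 230

N ≈ 230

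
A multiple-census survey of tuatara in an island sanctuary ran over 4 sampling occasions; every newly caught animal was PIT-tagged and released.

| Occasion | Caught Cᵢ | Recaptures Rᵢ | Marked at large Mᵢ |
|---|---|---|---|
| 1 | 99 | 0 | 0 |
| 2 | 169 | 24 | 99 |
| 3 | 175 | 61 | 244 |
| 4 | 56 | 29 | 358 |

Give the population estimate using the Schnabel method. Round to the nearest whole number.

N ≈ 697

Σ MᵢCᵢ = 0·99 + 99·169 + 244·175 + 358·56 = 0 + 16731 + 42700 + 20048 = 79479
Σ Rᵢ = 0 + 24 + 61 + 29 = 114
N̂ = 79479 / 114 ≈ 697.2 → 697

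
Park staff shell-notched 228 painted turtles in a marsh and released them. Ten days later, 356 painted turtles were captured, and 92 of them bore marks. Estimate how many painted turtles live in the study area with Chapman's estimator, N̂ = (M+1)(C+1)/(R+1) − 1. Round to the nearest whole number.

N ≈ 878

N̂ = (228+1)(356+1)/(92+1) − 1 = 229·357/93 − 1
= 81753/93 − 1 ≈ 879.1 − 1 ≈ 878.1 → 878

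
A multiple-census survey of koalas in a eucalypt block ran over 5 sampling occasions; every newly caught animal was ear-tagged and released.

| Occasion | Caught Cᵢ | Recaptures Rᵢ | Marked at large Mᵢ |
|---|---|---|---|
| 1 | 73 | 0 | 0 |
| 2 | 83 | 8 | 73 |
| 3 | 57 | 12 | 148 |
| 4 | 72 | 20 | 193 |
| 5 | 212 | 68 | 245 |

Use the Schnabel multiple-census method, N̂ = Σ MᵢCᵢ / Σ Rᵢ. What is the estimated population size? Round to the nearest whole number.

N ≈ 744

Σ MᵢCᵢ = 0·73 + 73·83 + 148·57 + 193·72 + 245·212 = 0 + 6059 + 8436 + 13896 + 51940 = 80331
Σ Rᵢ = 0 + 8 + 12 + 20 + 68 = 108
N̂ = 80331 / 108 ≈ 743.8 → 744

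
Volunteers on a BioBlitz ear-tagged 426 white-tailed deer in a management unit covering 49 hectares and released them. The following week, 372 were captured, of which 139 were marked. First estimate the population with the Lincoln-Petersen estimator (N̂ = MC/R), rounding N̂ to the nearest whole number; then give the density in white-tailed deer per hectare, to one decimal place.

density ≈ 23.3 white-tailed deer per hectare

N̂ = 426·372/139 = 158472/139 ≈ 1140.1 → 1140
Density = N̂ / area = 1140 / 49 ≈ 23.27 → 23.3 per hectare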